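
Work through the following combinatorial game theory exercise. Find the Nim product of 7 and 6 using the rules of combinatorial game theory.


Nim multiplication is bilinear over XOR: (u XOR v) * w = (u*w) XOR (v*w).
So we split each operand into its bit components and XOR the pairwise Nim products.
7 = 1 + 2 + 4 (as XOR of powers of 2).
6 = 2 + 4 (as XOR of powers of 2).
Using the standard Nim-product table on single bits:
  2*2 = 3,   2*4 = 8,   2*8 = 12,
  4*4 = 6,   4*8 = 11,  8*8 = 13,
and  1*x = x (identity), k*l = l*k (commutative).
Pairwise Nim products:
  1 * 2 = 2
  1 * 4 = 4
  2 * 2 = 3
  2 * 4 = 8
  4 * 2 = 8
  4 * 4 = 6
XOR them: 2 XOR 4 XOR 3 XOR 8 XOR 8 XOR 6 = 3.
Result: 7 * 6 = 3 (in Nim).

3


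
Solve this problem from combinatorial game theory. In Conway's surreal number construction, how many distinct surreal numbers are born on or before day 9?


Day 0: {|} = 0 is born. Count = 1.
Day n: the number of surreal numbers born by day n is 2^(n+1) - 1.
By day 0: 2^1 - 1 = 1
By day 1: 2^2 - 1 = 3
By day 2: 2^3 - 1 = 7
By day 3: 2^4 - 1 = 15
By day 4: 2^5 - 1 = 31
By day 5: 2^6 - 1 = 63
By day 6: 2^7 - 1 = 127
By day 7: 2^8 - 1 = 255
By day 8: 2^9 - 1 = 511
By day 9: 2^10 - 1 = 1023
By day 9: 1023 surreal numbers.

1023


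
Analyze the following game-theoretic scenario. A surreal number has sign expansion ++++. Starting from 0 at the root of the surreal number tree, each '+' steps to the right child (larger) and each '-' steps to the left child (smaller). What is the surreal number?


Sign expansion: ++++
Rule: track bounds (lo, hi), initially (-inf, +inf). On '+', the current value becomes lo and we move to the simplest number in (value, hi): value + 1 if hi = +inf, otherwise the midpoint (value + hi)/2. On '-', the current value becomes hi and we move to value - 1 if lo = -inf, otherwise the midpoint (lo + value)/2.
Start at 0.
Step 1: sign = +, move right. Bounds: (0, +inf). Value = 1
Step 2: sign = +, move right. Bounds: (1, +inf). Value = 2
Step 3: sign = +, move right. Bounds: (2, +inf). Value = 3
Step 4: sign = +, move right. Bounds: (3, +inf). Value = 4
The surreal number with sign expansion ++++ is 4.

4


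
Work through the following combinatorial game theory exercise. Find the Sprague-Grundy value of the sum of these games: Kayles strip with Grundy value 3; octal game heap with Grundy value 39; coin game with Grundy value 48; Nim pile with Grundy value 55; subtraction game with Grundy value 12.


By the Sprague-Grundy theorem, the Grundy value of a sum of games is the XOR of individual Grundy values.
Kayles strip: Grundy value = 3. Running XOR: 0 XOR 3 = 3
octal game heap: Grundy value = 39. Running XOR: 3 XOR 39 = 36
coin game: Grundy value = 48. Running XOR: 36 XOR 48 = 20
Nim pile: Grundy value = 55. Running XOR: 20 XOR 55 = 35
subtraction game: Grundy value = 12. Running XOR: 35 XOR 12 = 47
The combined Grundy value is 47.

47


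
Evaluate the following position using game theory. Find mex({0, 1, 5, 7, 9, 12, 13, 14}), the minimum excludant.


Set = {0, 1, 5, 7, 9, 12, 13, 14}
0 is in the set.
1 is in the set.
2 is NOT in the set. This is the mex.
mex = 2

2


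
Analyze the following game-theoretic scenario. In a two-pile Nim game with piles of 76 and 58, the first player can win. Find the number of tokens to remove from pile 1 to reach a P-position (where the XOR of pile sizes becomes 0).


Piles: 76 and 58
Current XOR: 76 XOR 58 = 118 (non-zero, so this is an N-position).
To make the XOR zero, we need to find a move that balances the piles.
For pile 1 (size 76): target = 76 XOR 118 = 58
We reduce pile 1 from 76 to 58.
Tokens removed: 76 - 58 = 18
Verification: 58 XOR 58 = 0

18


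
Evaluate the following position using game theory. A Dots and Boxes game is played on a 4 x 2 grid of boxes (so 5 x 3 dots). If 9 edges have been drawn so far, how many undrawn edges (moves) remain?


Grid: 4 x 2 boxes, i.e. 5 rows and 3 columns of dots.
Horizontal edges: (rows + 1) * cols = 5 * 2 = 10
Vertical edges: rows * (cols + 1) = 4 * 3 = 12
Total edges: 10 + 12 = 22
Edges drawn: 9
Remaining: 22 - 9 = 13

13


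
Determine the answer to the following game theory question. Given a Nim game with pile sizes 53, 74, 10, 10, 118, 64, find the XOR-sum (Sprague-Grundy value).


We need the XOR (exclusive or) of all pile sizes.
After XOR-ing pile 1 (size 53): 0 XOR 53 = 53
After XOR-ing pile 2 (size 74): 53 XOR 74 = 127
After XOR-ing pile 3 (size 10): 127 XOR 10 = 117
After XOR-ing pile 4 (size 10): 117 XOR 10 = 127
After XOR-ing pile 5 (size 118): 127 XOR 118 = 9
After XOR-ing pile 6 (size 64): 9 XOR 64 = 73
The Nim-value of this position is 73.

73


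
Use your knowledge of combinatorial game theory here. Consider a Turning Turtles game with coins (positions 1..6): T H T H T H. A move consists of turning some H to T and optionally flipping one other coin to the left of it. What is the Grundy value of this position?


Coins: T H T H T H
Key fact: a single head at position k behaves exactly like a Nim heap of size k (turning it to T and optionally flipping a coin at j < k corresponds to moving the heap from k to j, or to 0), and heads combine as a disjunctive sum (two heads at the same place would cancel, matching j XOR j = 0). So the Nim-value is the XOR of the 1-indexed positions of the heads.
Face-up positions (1-indexed): [2, 4, 6]
XOR 0 with 2: 0 XOR 2 = 2
XOR 2 with 4: 2 XOR 4 = 6
XOR 6 with 6: 6 XOR 6 = 0
Nim-value = 0

0


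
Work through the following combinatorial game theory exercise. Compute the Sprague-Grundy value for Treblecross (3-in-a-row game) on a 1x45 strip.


Treblecross: place X on empty cells; 3-in-a-row wins.
Playing within two cells of an existing X lets the opponent win at once, so sensible play treats the cells i-2..i+2 around each X as dead. The player left with no safe cell loses, so this is a normal-play take-away game on strips of safe cells.
Placing X at cell i (0-indexed) of a strip of k safe cells leaves independent strips of sizes max(0, i-2) and max(0, k-i-3). Hence G(k) = mex{ G(max(0,i-2)) XOR G(max(0,k-i-3)) : 0 <= i < k }, with G(0) = 0.
G(1): splits (0,0):0^0=0 -> mex({0}) = 1
G(2): splits (0,0):0^0=0 -> mex({0}) = 1
G(3): splits (0,0):0^0=0 -> mex({0}) = 1
G(4): splits (0,1):0^1=1 (0,0):0^0=0 -> mex({0, 1}) = 2
G(5): splits (0,2):0^1=1 (0,1):0^1=1 (0,0):0^0=0 -> mex({0, 1}) = 2
G(6) = mex({1}) = 0
G(7) = mex({0, 1, 2}) = 3
G(8) = mex({0, 1, 2}) = 3
G(9) = mex({0, 2}) = 1
G(10) = mex({0, 2, 3}) = 1
G(11) = mex({0, 3}) = 1
G(12) = mex({1, 3}) = 0
G(13) = mex({0, 1, 2, 3}) = 4
G(14) = mex({0, 1, 2}) = 3
G(15) = mex({0, 1, 2}) = 3
G(16) = mex({0, 1, 2, 4}) = 3
G(17) = mex({0, 1, 3, 4}) = 2
G(18) = mex({0, 1, 3, 4}) = 2
G(19) = mex({0, 1, 3, 5}) = 2
G(20) = mex({0, 1, 2, 3, 5}) = 4
G(21) = mex({0, 1, 2, 3, 5}) = 4
G(22) = mex({1, 2, 6}) = 0
G(23) = mex({0, 1, 2, 3, 4, 6}) = 5
G(24) = mex({0, 1, 2, 3, 4}) = 5
G(25) = mex({0, 1, 3, 4, 7}) = 2
G(26) = mex({0, 1, 3, 4, 5, 7}) = 2
G(27) = mex({0, 1, 3, 5}) = 2
G(28) = mex({0, 1, 2, 5}) = 3
G(29) = mex({0, 1, 2, 4, 5, 6}) = 3
G(30) = mex({1, 2, 4, 6}) = 0
G(31) = mex({0, 1, 2, 3, 4, 6}) = 5
G(32) = mex({1, 2, 3, 4, 7}) = 0
G(33) = mex({0, 3, 7}) = 1
G(34) = mex({0, 2, 3, 5, 7}) = 1
G(35) = mex({0, 2, 3, 5, 6}) = 1
G(36) = mex({0, 1, 2, 5, 6}) = 3
G(37) = mex({0, 1, 2, 4, 5, 6}) = 3
G(38) = mex({0, 1, 2, 4}) = 3
G(39) = mex({0, 1, 2, 3, 4, 7}) = 5
G(40) = mex({0, 1, 2, 3, 4, 5, 7}) = 6
G(41) = mex({0, 1, 2, 3, 5, 7}) = 4
G(42) = mex({0, 1, 2, 3, 5, 6, 7}) = 4
G(43) = mex({0, 2, 3, 5, 6}) = 1
G(44) = mex({1, 2, 3, 4, 5, 6}) = 0
G(45) = mex({0, 1, 2, 3, 4, 6, 7}) = 5
Therefore G(45) = 5.

5


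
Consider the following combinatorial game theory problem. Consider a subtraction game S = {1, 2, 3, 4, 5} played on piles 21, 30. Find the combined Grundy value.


Subtraction set: {1, 2, 3, 4, 5}
For this subtraction set, G(n) = n mod 6 (period = max + 1 = 6).
Pile 1 (size 21): G(21) = 21 mod 6 = 3
Pile 2 (size 30): G(30) = 30 mod 6 = 0
Total Grundy value = XOR of all: 3 XOR 0 = 3

3


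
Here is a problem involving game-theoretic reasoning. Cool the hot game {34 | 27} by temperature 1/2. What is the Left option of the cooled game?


Original game: {34 | 27} (a switch {a | b} with a > b).
Cooling by t (for t below the temperature (a - b)/2 = 7/2) taxes each move by t: {a | b} cooled by t is {a - t | b + t}.
Cooling amount: t = 1/2
Cooled Left option: 34 - 1/2 = 67/2
Cooled Right option: 27 + 1/2 = 55/2
Cooled game: {67/2 | 55/2}
Left option = 67/2

67/2


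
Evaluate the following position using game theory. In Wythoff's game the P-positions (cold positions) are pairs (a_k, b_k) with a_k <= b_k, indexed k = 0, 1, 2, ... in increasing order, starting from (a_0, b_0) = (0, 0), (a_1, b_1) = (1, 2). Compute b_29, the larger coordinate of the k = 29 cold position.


By Wythoff's theorem, a_k = floor(k * phi) and b_k = floor(k * phi^2) = a_k + k, where phi = (1 + sqrt(5))/2 is the golden ratio.
phi = (1 + sqrt(5))/2 = 1.618034
phi^2 = phi + 1 = 2.618034
k = 29
k * phi^2 = 29 * 2.618034 = 75.922986
b_29 = floor(k * phi^2) = 75 (check: a_29 + k = 46 + 29 = 75)

75


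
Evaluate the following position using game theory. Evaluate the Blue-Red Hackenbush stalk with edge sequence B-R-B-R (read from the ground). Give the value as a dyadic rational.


Edges (from ground): B-R-B-R
By Berlekamp's sign-expansion rule, a Blue-Red Hackenbush stalk has the value of the surreal number whose sign sequence is the edge sequence with B -> + and R -> -.
Sign sequence: +-+-
Trace the sign expansion in the surreal number tree, starting from 0:
Edge 1: B (sign +) -> bounds (0, +inf), value = 1
Edge 2: R (sign -) -> bounds (0, 1), value = 1/2
Edge 3: B (sign +) -> bounds (1/2, 1), value = 3/4
Edge 4: R (sign -) -> bounds (1/2, 3/4), value = 5/8
Game value = 5/8

5/8


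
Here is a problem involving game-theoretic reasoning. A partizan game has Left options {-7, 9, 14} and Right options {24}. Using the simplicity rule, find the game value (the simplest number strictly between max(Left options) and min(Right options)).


Left options: {-7, 9, 14}, max = 14
Right options: {24}, min = 24
All options are numbers and max(Left) < min(Right), so by the simplicity theorem the value is the simplest (earliest-born) number strictly between 14 and 24.
Integers 15 through 23 all lie strictly between 14 and 24.
Among integers, the simplest (lowest birthday = smallest |n|; 0 is born on day 0, +-n on day n) is 15.
No non-integer in the interval can be simpler: if x is a non-integer in the interval, then floor(x) or ceil(x) also lies in the interval (the interval contains an integer), and both are proper prefixes of x's sign expansion, i.e. born earlier. So the game value is 15.
Game value = 15

15


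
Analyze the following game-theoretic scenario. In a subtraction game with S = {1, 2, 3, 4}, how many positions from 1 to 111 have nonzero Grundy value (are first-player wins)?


Subtraction set S = {1, 2, 3, 4}, so G(n) = n mod 5.
G(n) = 0 when n is a multiple of 5.
Multiples of 5 in [1, 111]: 22
N-positions (nonzero Grundy) = 111 - 22 = 89

89


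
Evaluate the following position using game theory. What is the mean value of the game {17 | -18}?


Game = {17 | -18}, a switch {a | b} with numbers a > b.
Its thermograph has left wall a - t and right wall b + t, which meet at t = (a - b)/2, where both equal (a + b)/2. So the mast (mean value) is at (a + b)/2.
Mean = (17 + (-18))/2 = -1/2 = -1/2

-1/2


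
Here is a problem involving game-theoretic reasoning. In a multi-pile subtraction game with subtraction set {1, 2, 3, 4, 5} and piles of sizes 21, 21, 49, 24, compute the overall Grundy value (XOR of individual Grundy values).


Subtraction set: {1, 2, 3, 4, 5}
For this subtraction set, G(n) = n mod 6 (period = max + 1 = 6).
Pile 1 (size 21): G(21) = 21 mod 6 = 3
Pile 2 (size 21): G(21) = 21 mod 6 = 3
Pile 3 (size 49): G(49) = 49 mod 6 = 1
Pile 4 (size 24): G(24) = 24 mod 6 = 0
Total Grundy value = XOR of all: 3 XOR 3 XOR 1 XOR 0 = 1

1


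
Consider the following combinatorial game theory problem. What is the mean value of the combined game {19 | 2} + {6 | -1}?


G1 = {19 | 2}, G2 = {6 | -1}
Each is a switch {a | b} with numbers a > b; its mean value is (a + b)/2, and mean value is additive over game sums: m(G1 + G2) = m(G1) + m(G2).
Mean of G1 = (19 + (2))/2 = 21/2 = 21/2
Mean of G2 = (6 + (-1))/2 = 5/2 = 5/2
Mean of G1 + G2 = 21/2 + 5/2 = 13

13


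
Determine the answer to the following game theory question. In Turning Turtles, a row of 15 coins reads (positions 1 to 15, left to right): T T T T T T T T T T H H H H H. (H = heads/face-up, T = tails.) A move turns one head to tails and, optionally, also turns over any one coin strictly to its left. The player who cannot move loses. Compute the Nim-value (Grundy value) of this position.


Coins: T T T T T T T T T T H H H H H
Key fact: a single head at position k behaves exactly like a Nim heap of size k (turning it to T and optionally flipping a coin at j < k corresponds to moving the heap from k to j, or to 0), and heads combine as a disjunctive sum (two heads at the same place would cancel, matching j XOR j = 0). So the Nim-value is the XOR of the 1-indexed positions of the heads.
Face-up positions (1-indexed): [11, 12, 13, 14, 15]
XOR 0 with 11: 0 XOR 11 = 11
XOR 11 with 12: 11 XOR 12 = 7
XOR 7 with 13: 7 XOR 13 = 10
XOR 10 with 14: 10 XOR 14 = 4
XOR 4 with 15: 4 XOR 15 = 11
Nim-value = 11

11


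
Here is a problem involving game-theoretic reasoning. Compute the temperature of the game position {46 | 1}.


The game is {46 | 1}, a switch {a | b} with numbers a > b.
Cooling {a | b} by t gives {a - t | b + t}, which stops being hot when a - t = b + t, i.e. at t = (a - b)/2. So the temperature of a switch is (a - b)/2.
Temperature = (Left option - Right option) / 2
= (46 - (1)) / 2
= 45 / 2
= 45/2

45/2


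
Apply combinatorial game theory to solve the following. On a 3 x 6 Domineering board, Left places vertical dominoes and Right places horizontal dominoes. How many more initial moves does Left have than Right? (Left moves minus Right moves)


Board is 3 x 6 (rows x cols).
Left (vertical) placements: (rows-1) * cols = 2 * 6 = 12
Right (horizontal) placements: rows * (cols-1) = 3 * 5 = 15
Advantage = Left - Right = 12 - 15 = -3

-3


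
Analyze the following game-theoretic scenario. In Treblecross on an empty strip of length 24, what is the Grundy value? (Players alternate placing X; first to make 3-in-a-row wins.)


Treblecross: place X on empty cells; 3-in-a-row wins.
Playing within two cells of an existing X lets the opponent win at once, so sensible play treats the cells i-2..i+2 around each X as dead. The player left with no safe cell loses, so this is a normal-play take-away game on strips of safe cells.
Placing X at cell i (0-indexed) of a strip of k safe cells leaves independent strips of sizes max(0, i-2) and max(0, k-i-3). Hence G(k) = mex{ G(max(0,i-2)) XOR G(max(0,k-i-3)) : 0 <= i < k }, with G(0) = 0.
G(1): splits (0,0):0^0=0 -> mex({0}) = 1
G(2): splits (0,0):0^0=0 -> mex({0}) = 1
G(3): splits (0,0):0^0=0 -> mex({0}) = 1
G(4): splits (0,1):0^1=1 (0,0):0^0=0 -> mex({0, 1}) = 2
G(5): splits (0,2):0^1=1 (0,1):0^1=1 (0,0):0^0=0 -> mex({0, 1}) = 2
G(6) = mex({1}) = 0
G(7) = mex({0, 1, 2}) = 3
G(8) = mex({0, 1, 2}) = 3
G(9) = mex({0, 2}) = 1
G(10) = mex({0, 2, 3}) = 1
G(11) = mex({0, 3}) = 1
G(12) = mex({1, 3}) = 0
G(13) = mex({0, 1, 2, 3}) = 4
G(14) = mex({0, 1, 2}) = 3
G(15) = mex({0, 1, 2}) = 3
G(16) = mex({0, 1, 2, 4}) = 3
G(17) = mex({0, 1, 3, 4}) = 2
G(18) = mex({0, 1, 3, 4}) = 2
G(19) = mex({0, 1, 3, 5}) = 2
G(20) = mex({0, 1, 2, 3, 5}) = 4
G(21) = mex({0, 1, 2, 3, 5}) = 4
G(22) = mex({1, 2, 6}) = 0
G(23) = mex({0, 1, 2, 3, 4, 6}) = 5
G(24) = mex({0, 1, 2, 3, 4}) = 5
Therefore G(24) = 5.

5


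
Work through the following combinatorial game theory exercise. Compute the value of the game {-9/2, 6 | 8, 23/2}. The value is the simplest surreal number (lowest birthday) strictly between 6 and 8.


Left options: {-9/2, 6}, max = 6
Right options: {8, 23/2}, min = 8
All options are numbers and max(Left) < min(Right), so by the simplicity theorem the value is the simplest (earliest-born) number strictly between 6 and 8.
The only integer strictly between 6 and 8 is 7.
No non-integer in the interval can be simpler: if x is a non-integer in the interval, then floor(x) or ceil(x) also lies in the interval (the interval contains an integer), and both are proper prefixes of x's sign expansion, i.e. born earlier. So the game value is 7.
Game value = 7

7


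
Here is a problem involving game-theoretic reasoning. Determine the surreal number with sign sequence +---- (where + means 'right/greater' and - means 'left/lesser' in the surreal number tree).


Sign expansion: +----
Rule: track bounds (lo, hi), initially (-inf, +inf). On '+', the current value becomes lo and we move to the simplest number in (value, hi): value + 1 if hi = +inf, otherwise the midpoint (value + hi)/2. On '-', the current value becomes hi and we move to value - 1 if lo = -inf, otherwise the midpoint (lo + value)/2.
Start at 0.
Step 1: sign = +, move right. Bounds: (0, +inf). Value = 1
Step 2: sign = -, move left. Bounds: (0, 1). Value = 1/2
Step 3: sign = -, move left. Bounds: (0, 1/2). Value = 1/4
Step 4: sign = -, move left. Bounds: (0, 1/4). Value = 1/8
Step 5: sign = -, move left. Bounds: (0, 1/8). Value = 1/16
The surreal number with sign expansion +---- is 1/16.

1/16


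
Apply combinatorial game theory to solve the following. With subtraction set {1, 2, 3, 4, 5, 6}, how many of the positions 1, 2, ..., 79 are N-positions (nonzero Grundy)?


Subtraction set S = {1, 2, 3, 4, 5, 6}, so G(n) = n mod 7.
G(n) = 0 when n is a multiple of 7.
Multiples of 7 in [1, 79]: 11
N-positions (nonzero Grundy) = 79 - 11 = 68

68


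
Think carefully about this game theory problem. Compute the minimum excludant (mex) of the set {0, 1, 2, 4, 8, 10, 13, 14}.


Set = {0, 1, 2, 4, 8, 10, 13, 14}
0 is in the set.
1 is in the set.
2 is in the set.
3 is NOT in the set. This is the mex.
mex = 3

3


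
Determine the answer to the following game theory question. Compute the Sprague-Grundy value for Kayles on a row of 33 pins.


Kayles: a move removes 1 or 2 adjacent pins from a contiguous row.
Removing pins from a row of k leaves two independent rows (a, b) with a + b = k - 1 (one pin) or a + b = k - 2 (two pins); an end removal gives a = 0.
By Sprague-Grundy, G(k) = mex{ G(a) XOR G(b) } over all these splits. G(0) = 0.
G(1): splits (0,0):0^0=0 -> mex({0}) = 1
G(2): splits (0,1):0^1=1 (0,0):0^0=0 -> mex({0, 1}) = 2
G(3): splits (0,2):0^2=2 (1,1):1^1=0 (0,1):0^1=1 -> mex({0, 1, 2}) = 3
G(4): splits (0,3):0^3=3 (1,2):1^2=3 (0,2):0^2=2 (1,1):1^1=0 -> mex({0, 2, 3}) = 1
G(5): splits (0,4):0^1=1 (1,3):1^3=2 (2,2):2^2=0 (0,3):0^3=3 (1,2):1^2=3 -> mex({0, 1, 2, 3}) = 4
G(6) = mex({0, 1, 2, 4}) = 3
G(7) = mex({0, 1, 3, 4, 5}) = 2
G(8) = mex({0, 2, 3, 5, 6}) = 1
G(9) = mex({0, 1, 2, 3, 6, 7}) = 4
G(10) = mex({0, 1, 3, 4, 5, 7}) = 2
G(11) = mex({0, 1, 2, 3, 4, 5}) = 6
G(12) = mex({0, 1, 2, 3, 5, 6, 7}) = 4
G(13) = mex({0, 2, 3, 4, 6, 7}) = 1
G(14) = mex({0, 1, 4, 5, 6, 7}) = 2
G(15) = mex({0, 1, 2, 3, 4, 5, 6}) = 7
G(16) = mex({0, 2, 3, 5, 6, 7}) = 1
G(17) = mex({0, 1, 2, 3, 5, 6, 7}) = 4
G(18) = mex({0, 1, 2, 4, 5, 6}) = 3
G(19) = mex({0, 1, 3, 4, 5, 7}) = 2
G(20) = mex({0, 2, 3, 4, 5, 6, 7}) = 1
G(21) = mex({0, 1, 2, 3, 5, 6, 7}) = 4
G(22) = mex({0, 1, 2, 3, 4, 5, 7}) = 6
G(23) = mex({0, 1, 2, 3, 4, 5, 6}) = 7
G(24) = mex({0, 1, 2, 3, 5, 6, 7}) = 4
G(25) = mex({0, 2, 3, 4, 6, 7}) = 1
G(26) = mex({0, 1, 3, 4, 5, 6, 7}) = 2
G(27) = mex({0, 1, 2, 3, 4, 5, 6, 7}) = 8
G(28) = mex({0, 1, 2, 3, 4, 6, 7, 8}) = 5
G(29) = mex({0, 1, 2, 3, 5, 6, 7, 8, 9}) = 4
G(30) = mex({0, 1, 2, 3, 4, 5, 6, 9, 10}) = 7
G(31) = mex({0, 1, 3, 4, 5, 7, 10, 11}) = 2
G(32) = mex({0, 2, 3, 4, 5, 6, 7, 9, 11}) = 1
G(33) = mex({0, 1, 2, 3, 4, 5, 6, 7, 9, 12}) = 8
Therefore G(33) = 8.

8


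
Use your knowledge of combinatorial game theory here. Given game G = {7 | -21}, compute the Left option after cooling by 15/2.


Original game: {7 | -21} (a switch {a | b} with a > b).
Cooling by t (for t below the temperature (a - b)/2 = 14) taxes each move by t: {a | b} cooled by t is {a - t | b + t}.
Cooling amount: t = 15/2
Cooled Left option: 7 - 15/2 = -1/2
Cooled Right option: -21 + 15/2 = -27/2
Cooled game: {-1/2 | -27/2}
Left option = -1/2

-1/2


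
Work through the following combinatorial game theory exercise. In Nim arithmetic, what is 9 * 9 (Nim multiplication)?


Nim multiplication is bilinear over XOR: (u XOR v) * w = (u*w) XOR (v*w).
So we split each operand into its bit components and XOR the pairwise Nim products.
9 = 1 + 8 (as XOR of powers of 2).
9 = 1 + 8 (as XOR of powers of 2).
Using the standard Nim-product table on single bits:
  2*2 = 3,   2*4 = 8,   2*8 = 12,
  4*4 = 6,   4*8 = 11,  8*8 = 13,
and  1*x = x (identity), k*l = l*k (commutative).
Pairwise Nim products:
  1 * 1 = 1
  1 * 8 = 8
  8 * 1 = 8
  8 * 8 = 13
XOR them: 1 XOR 8 XOR 8 XOR 13 = 12.
Result: 9 * 9 = 12 (in Nim).

12


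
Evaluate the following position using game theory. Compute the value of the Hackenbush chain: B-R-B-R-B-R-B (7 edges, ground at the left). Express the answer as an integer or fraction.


Edges (from ground): B-R-B-R-B-R-B
By Berlekamp's sign-expansion rule, a Blue-Red Hackenbush stalk has the value of the surreal number whose sign sequence is the edge sequence with B -> + and R -> -.
Sign sequence: +-+-+-+
Trace the sign expansion in the surreal number tree, starting from 0:
Edge 1: B (sign +) -> bounds (0, +inf), value = 1
Edge 2: R (sign -) -> bounds (0, 1), value = 1/2
Edge 3: B (sign +) -> bounds (1/2, 1), value = 3/4
Edge 4: R (sign -) -> bounds (1/2, 3/4), value = 5/8
Edge 5: B (sign +) -> bounds (5/8, 3/4), value = 11/16
Edge 6: R (sign -) -> bounds (5/8, 11/16), value = 21/32
Edge 7: B (sign +) -> bounds (21/32, 11/16), value = 43/64
Game value = 43/64

43/64


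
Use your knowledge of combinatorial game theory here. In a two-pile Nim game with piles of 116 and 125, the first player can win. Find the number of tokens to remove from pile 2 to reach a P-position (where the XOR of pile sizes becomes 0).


Piles: 116 and 125
Current XOR: 116 XOR 125 = 9 (non-zero, so this is an N-position).
To make the XOR zero, we need to find a move that balances the piles.
For pile 2 (size 125): target = 125 XOR 9 = 116
We reduce pile 2 from 125 to 116.
Tokens removed: 125 - 116 = 9
Verification: 116 XOR 116 = 0

9


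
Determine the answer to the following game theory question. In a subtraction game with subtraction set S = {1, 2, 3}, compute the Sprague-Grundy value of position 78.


The subtraction set is S = {1, 2, 3}.
G(k) = mex{ G(k - s) : s in S, s <= k }. We compute iteratively: G(0) = 0.
G(1) = mex({0}) = 1
G(2) = mex({0, 1}) = 2
G(3) = mex({0, 1, 2}) = 3
G(4) = mex({1, 2, 3}) = 0
G(5) = mex({0, 2, 3}) = 1
G(6) = mex({0, 1, 3}) = 2
Observe that G(4)..G(6) = 0, 1, 2 repeats G(0)..G(2) = 0, 1, 2.
For k >= max(S) = 3, G(k) is determined by the previous 3 values G(k-3)..G(k-1); a window of 3 consecutive values has recurred shifted by 4, so by induction G(k + 4) = G(k) for all k >= 0: the sequence is periodic from the start with period 4.
One period: G(0..3) = 0, 1, 2, 3.
78 mod 4 = 2, so G(78) = G(2) = 2.

2


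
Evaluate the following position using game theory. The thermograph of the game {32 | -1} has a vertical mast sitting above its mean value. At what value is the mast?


Game = {32 | -1}, a switch {a | b} with numbers a > b.
Its thermograph has left wall a - t and right wall b + t, which meet at t = (a - b)/2, where both equal (a + b)/2. So the mast (mean value) is at (a + b)/2.
Mean = (32 + (-1))/2 = 31/2 = 31/2

31/2


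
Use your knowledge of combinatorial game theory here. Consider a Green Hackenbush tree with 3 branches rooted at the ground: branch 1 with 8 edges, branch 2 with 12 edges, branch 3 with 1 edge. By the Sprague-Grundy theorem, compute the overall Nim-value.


The tree has 3 branches from the ground vertex.
In Green Hackenbush, the Nim-value of a simple path of length k is k.
Branch 1: length 8, Nim-value = 8
Branch 2: length 12, Nim-value = 12
Branch 3: length 1, Nim-value = 1
Total Nim-value = XOR of all branch values:
0 XOR 8 = 8
8 XOR 12 = 4
4 XOR 1 = 5
Nim-value of the tree = 5

5


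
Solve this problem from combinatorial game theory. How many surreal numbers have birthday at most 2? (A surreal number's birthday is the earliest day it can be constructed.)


Day 0: {|} = 0 is born. Count = 1.
Day n: the number of surreal numbers born by day n is 2^(n+1) - 1.
By day 0: 2^1 - 1 = 1
By day 1: 2^2 - 1 = 3
By day 2: 2^3 - 1 = 7
By day 2: 7 surreal numbers.

7


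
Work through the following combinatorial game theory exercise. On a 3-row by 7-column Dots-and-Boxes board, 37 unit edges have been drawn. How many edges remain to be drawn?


Grid: 3 x 7 boxes, i.e. 4 rows and 8 columns of dots.
Horizontal edges: (rows + 1) * cols = 4 * 7 = 28
Vertical edges: rows * (cols + 1) = 3 * 8 = 24
Total edges: 28 + 24 = 52
Edges drawn: 37
Remaining: 52 - 37 = 15

15


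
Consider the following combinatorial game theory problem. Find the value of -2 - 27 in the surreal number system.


x = -2, y = 27
x - y = -2 - 27 = -29

-29


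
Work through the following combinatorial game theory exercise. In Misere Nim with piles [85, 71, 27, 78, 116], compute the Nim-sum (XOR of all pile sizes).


We need the XOR (exclusive or) of all pile sizes.
After XOR-ing pile 1 (size 85): 0 XOR 85 = 85
After XOR-ing pile 2 (size 71): 85 XOR 71 = 18
After XOR-ing pile 3 (size 27): 18 XOR 27 = 9
After XOR-ing pile 4 (size 78): 9 XOR 78 = 71
After XOR-ing pile 5 (size 116): 71 XOR 116 = 51
The Nim-value of this position is 51.

51


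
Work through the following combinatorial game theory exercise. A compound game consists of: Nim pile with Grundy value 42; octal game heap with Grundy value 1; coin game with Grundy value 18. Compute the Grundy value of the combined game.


By the Sprague-Grundy theorem, the Grundy value of a sum of games is the XOR of individual Grundy values.
Nim pile: Grundy value = 42. Running XOR: 0 XOR 42 = 42
octal game heap: Grundy value = 1. Running XOR: 42 XOR 1 = 43
coin game: Grundy value = 18. Running XOR: 43 XOR 18 = 57
The combined Grundy value is 57.

57


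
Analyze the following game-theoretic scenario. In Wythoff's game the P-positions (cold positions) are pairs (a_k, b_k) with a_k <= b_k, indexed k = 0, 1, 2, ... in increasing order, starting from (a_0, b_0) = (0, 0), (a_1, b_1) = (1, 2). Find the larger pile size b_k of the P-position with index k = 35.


By Wythoff's theorem, a_k = floor(k * phi) and b_k = floor(k * phi^2) = a_k + k, where phi = (1 + sqrt(5))/2 is the golden ratio.
phi = (1 + sqrt(5))/2 = 1.618034
phi^2 = phi + 1 = 2.618034
k = 35
k * phi^2 = 35 * 2.618034 = 91.631190
b_35 = floor(k * phi^2) = 91 (check: a_35 + k = 56 + 35 = 91)

91


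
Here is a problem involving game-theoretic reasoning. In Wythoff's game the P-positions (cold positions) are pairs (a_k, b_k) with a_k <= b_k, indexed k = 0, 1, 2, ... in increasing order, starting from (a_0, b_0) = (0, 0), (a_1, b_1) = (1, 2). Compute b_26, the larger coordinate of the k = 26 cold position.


By Wythoff's theorem, a_k = floor(k * phi) and b_k = floor(k * phi^2) = a_k + k, where phi = (1 + sqrt(5))/2 is the golden ratio.
phi = (1 + sqrt(5))/2 = 1.618034
phi^2 = phi + 1 = 2.618034
k = 26
k * phi^2 = 26 * 2.618034 = 68.068884
b_26 = floor(k * phi^2) = 68 (check: a_26 + k = 42 + 26 = 68)

68


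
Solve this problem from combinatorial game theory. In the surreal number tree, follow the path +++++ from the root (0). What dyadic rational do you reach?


Sign expansion: +++++
Rule: track bounds (lo, hi), initially (-inf, +inf). On '+', the current value becomes lo and we move to the simplest number in (value, hi): value + 1 if hi = +inf, otherwise the midpoint (value + hi)/2. On '-', the current value becomes hi and we move to value - 1 if lo = -inf, otherwise the midpoint (lo + value)/2.
Start at 0.
Step 1: sign = +, move right. Bounds: (0, +inf). Value = 1
Step 2: sign = +, move right. Bounds: (1, +inf). Value = 2
Step 3: sign = +, move right. Bounds: (2, +inf). Value = 3
Step 4: sign = +, move right. Bounds: (3, +inf). Value = 4
Step 5: sign = +, move right. Bounds: (4, +inf). Value = 5
The surreal number with sign expansion +++++ is 5.

5


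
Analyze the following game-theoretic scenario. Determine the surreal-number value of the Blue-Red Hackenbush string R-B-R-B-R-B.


Edges (from ground): R-B-R-B-R-B
By Berlekamp's sign-expansion rule, a Blue-Red Hackenbush stalk has the value of the surreal number whose sign sequence is the edge sequence with B -> + and R -> -.
Sign sequence: -+-+-+
Trace the sign expansion in the surreal number tree, starting from 0:
Edge 1: R (sign -) -> bounds (-inf, 0), value = -1
Edge 2: B (sign +) -> bounds (-1, 0), value = -1/2
Edge 3: R (sign -) -> bounds (-1, -1/2), value = -3/4
Edge 4: B (sign +) -> bounds (-3/4, -1/2), value = -5/8
Edge 5: R (sign -) -> bounds (-3/4, -5/8), value = -11/16
Edge 6: B (sign +) -> bounds (-11/16, -5/8), value = -21/32
Game value = -21/32

-21/32


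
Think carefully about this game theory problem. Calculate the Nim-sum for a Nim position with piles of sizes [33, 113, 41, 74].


We need the XOR (exclusive or) of all pile sizes.
After XOR-ing pile 1 (size 33): 0 XOR 33 = 33
After XOR-ing pile 2 (size 113): 33 XOR 113 = 80
After XOR-ing pile 3 (size 41): 80 XOR 41 = 121
After XOR-ing pile 4 (size 74): 121 XOR 74 = 51
The Nim-value of this position is 51.

51


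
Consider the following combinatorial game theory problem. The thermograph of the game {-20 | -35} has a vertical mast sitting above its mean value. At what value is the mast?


Game = {-20 | -35}, a switch {a | b} with numbers a > b.
Its thermograph has left wall a - t and right wall b + t, which meet at t = (a - b)/2, where both equal (a + b)/2. So the mast (mean value) is at (a + b)/2.
Mean = (-20 + (-35))/2 = -55/2 = -55/2

-55/2


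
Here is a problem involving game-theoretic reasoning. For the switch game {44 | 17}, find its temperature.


The game is {44 | 17}, a switch {a | b} with numbers a > b.
Cooling {a | b} by t gives {a - t | b + t}, which stops being hot when a - t = b + t, i.e. at t = (a - b)/2. So the temperature of a switch is (a - b)/2.
Temperature = (Left option - Right option) / 2
= (44 - (17)) / 2
= 27 / 2
= 27/2

27/2


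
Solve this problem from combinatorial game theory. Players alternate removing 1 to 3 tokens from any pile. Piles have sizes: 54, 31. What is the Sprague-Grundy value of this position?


Subtraction set: {1, 2, 3}
For this subtraction set, G(n) = n mod 4 (period = max + 1 = 4).
Pile 1 (size 54): G(54) = 54 mod 4 = 2
Pile 2 (size 31): G(31) = 31 mod 4 = 3
Total Grundy value = XOR of all: 2 XOR 3 = 1

1


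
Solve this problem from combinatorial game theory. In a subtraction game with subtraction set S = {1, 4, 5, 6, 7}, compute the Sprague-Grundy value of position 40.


The subtraction set is S = {1, 4, 5, 6, 7}.
G(k) = mex{ G(k - s) : s in S, s <= k }. We compute iteratively: G(0) = 0.
G(1) = mex({0}) = 1
G(2) = mex({1}) = 0
G(3) = mex({0}) = 1
G(4) = mex({0, 1}) = 2
G(5) = mex({0, 1, 2}) = 3
G(6) = mex({0, 1, 3}) = 2
G(7) = mex({0, 1, 2}) = 3
G(8) = mex({0, 1, 2, 3}) = 4
G(9) = mex({0, 1, 2, 3, 4}) = 5
G(10) = mex({1, 2, 3, 5}) = 0
G(11) = mex({0, 2, 3}) = 1
G(12) = mex({1, 2, 3, 4}) = 0
G(13) = mex({0, 2, 3, 4, 5}) = 1
G(14) = mex({0, 1, 3, 4, 5}) = 2
G(15) = mex({0, 1, 2, 4, 5}) = 3
G(16) = mex({0, 1, 3, 5}) = 2
Observe that G(10)..G(16) = 0, 1, 0, 1, 2, 3, 2 repeats G(0)..G(6) = 0, 1, 0, 1, 2, 3, 2.
For k >= max(S) = 7, G(k) is determined by the previous 7 values G(k-7)..G(k-1); a window of 7 consecutive values has recurred shifted by 10, so by induction G(k + 10) = G(k) for all k >= 0: the sequence is periodic from the start with period 10.
One period: G(0..9) = 0, 1, 0, 1, 2, 3, 2, 3, 4, 5.
40 mod 10 = 0, so G(40) = G(0) = 0.

0


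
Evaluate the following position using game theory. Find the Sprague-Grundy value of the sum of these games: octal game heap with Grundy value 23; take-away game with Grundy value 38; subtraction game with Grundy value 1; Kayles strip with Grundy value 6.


By the Sprague-Grundy theorem, the Grundy value of a sum of games is the XOR of individual Grundy values.
octal game heap: Grundy value = 23. Running XOR: 0 XOR 23 = 23
take-away game: Grundy value = 38. Running XOR: 23 XOR 38 = 49
subtraction game: Grundy value = 1. Running XOR: 49 XOR 1 = 48
Kayles strip: Grundy value = 6. Running XOR: 48 XOR 6 = 54
The combined Grundy value is 54.

54


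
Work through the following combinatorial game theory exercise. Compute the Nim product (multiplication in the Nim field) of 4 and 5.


Nim multiplication is bilinear over XOR: (u XOR v) * w = (u*w) XOR (v*w).
So we split each operand into its bit components and XOR the pairwise Nim products.
4 = 4 (as XOR of powers of 2).
5 = 1 + 4 (as XOR of powers of 2).
Using the standard Nim-product table on single bits:
  2*2 = 3,   2*4 = 8,   2*8 = 12,
  4*4 = 6,   4*8 = 11,  8*8 = 13,
and  1*x = x (identity), k*l = l*k (commutative).
Pairwise Nim products:
  4 * 1 = 4
  4 * 4 = 6
XOR them: 4 XOR 6 = 2.
Result: 4 * 5 = 2 (in Nim).

2


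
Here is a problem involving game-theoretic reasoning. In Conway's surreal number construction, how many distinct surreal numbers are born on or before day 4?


Day 0: {|} = 0 is born. Count = 1.
Day n: the number of surreal numbers born by day n is 2^(n+1) - 1.
By day 0: 2^1 - 1 = 1
By day 1: 2^2 - 1 = 3
By day 2: 2^3 - 1 = 7
By day 3: 2^4 - 1 = 15
By day 4: 2^5 - 1 = 31
By day 4: 31 surreal numbers.

31


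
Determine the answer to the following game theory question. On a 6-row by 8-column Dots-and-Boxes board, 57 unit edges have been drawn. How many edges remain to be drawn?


Grid: 6 x 8 boxes, i.e. 7 rows and 9 columns of dots.
Horizontal edges: (rows + 1) * cols = 7 * 8 = 56
Vertical edges: rows * (cols + 1) = 6 * 9 = 54
Total edges: 56 + 54 = 110
Edges drawn: 57
Remaining: 110 - 57 = 53

53


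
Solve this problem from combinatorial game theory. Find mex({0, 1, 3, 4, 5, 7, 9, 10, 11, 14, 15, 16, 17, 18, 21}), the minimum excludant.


Set = {0, 1, 3, 4, 5, 7, 9, 10, 11, 14, 15, 16, 17, 18, 21}
0 is in the set.
1 is in the set.
2 is NOT in the set. This is the mex.
mex = 2

2


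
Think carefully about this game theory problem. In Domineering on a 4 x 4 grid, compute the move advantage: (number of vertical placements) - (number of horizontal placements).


Board is 4 x 4 (rows x cols).
Left (vertical) placements: (rows-1) * cols = 3 * 4 = 12
Right (horizontal) placements: rows * (cols-1) = 4 * 3 = 12
Advantage = Left - Right = 12 - 12 = 0

0


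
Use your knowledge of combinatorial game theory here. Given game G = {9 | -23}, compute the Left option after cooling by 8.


Original game: {9 | -23} (a switch {a | b} with a > b).
Cooling by t (for t below the temperature (a - b)/2 = 16) taxes each move by t: {a | b} cooled by t is {a - t | b + t}.
Cooling amount: t = 8
Cooled Left option: 9 - 8 = 1
Cooled Right option: -23 + 8 = -15
Cooled game: {1 | -15}
Left option = 1

1


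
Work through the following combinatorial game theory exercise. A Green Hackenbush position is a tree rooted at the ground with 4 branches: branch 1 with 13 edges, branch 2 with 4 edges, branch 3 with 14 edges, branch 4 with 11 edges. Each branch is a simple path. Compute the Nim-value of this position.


The tree has 4 branches from the ground vertex.
In Green Hackenbush, the Nim-value of a simple path of length k is k.
Branch 1: length 13, Nim-value = 13
Branch 2: length 4, Nim-value = 4
Branch 3: length 14, Nim-value = 14
Branch 4: length 11, Nim-value = 11
Total Nim-value = XOR of all branch values:
0 XOR 13 = 13
13 XOR 4 = 9
9 XOR 14 = 7
7 XOR 11 = 12
Nim-value of the tree = 12

12


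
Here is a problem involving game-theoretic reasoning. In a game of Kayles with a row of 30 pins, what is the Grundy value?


Kayles: a move removes 1 or 2 adjacent pins from a contiguous row.
Removing pins from a row of k leaves two independent rows (a, b) with a + b = k - 1 (one pin) or a + b = k - 2 (two pins); an end removal gives a = 0.
By Sprague-Grundy, G(k) = mex{ G(a) XOR G(b) } over all these splits. G(0) = 0.
G(1): splits (0,0):0^0=0 -> mex({0}) = 1
G(2): splits (0,1):0^1=1 (0,0):0^0=0 -> mex({0, 1}) = 2
G(3): splits (0,2):0^2=2 (1,1):1^1=0 (0,1):0^1=1 -> mex({0, 1, 2}) = 3
G(4): splits (0,3):0^3=3 (1,2):1^2=3 (0,2):0^2=2 (1,1):1^1=0 -> mex({0, 2, 3}) = 1
G(5): splits (0,4):0^1=1 (1,3):1^3=2 (2,2):2^2=0 (0,3):0^3=3 (1,2):1^2=3 -> mex({0, 1, 2, 3}) = 4
G(6) = mex({0, 1, 2, 4}) = 3
G(7) = mex({0, 1, 3, 4, 5}) = 2
G(8) = mex({0, 2, 3, 5, 6}) = 1
G(9) = mex({0, 1, 2, 3, 6, 7}) = 4
G(10) = mex({0, 1, 3, 4, 5, 7}) = 2
G(11) = mex({0, 1, 2, 3, 4, 5}) = 6
G(12) = mex({0, 1, 2, 3, 5, 6, 7}) = 4
G(13) = mex({0, 2, 3, 4, 6, 7}) = 1
G(14) = mex({0, 1, 4, 5, 6, 7}) = 2
G(15) = mex({0, 1, 2, 3, 4, 5, 6}) = 7
G(16) = mex({0, 2, 3, 5, 6, 7}) = 1
G(17) = mex({0, 1, 2, 3, 5, 6, 7}) = 4
G(18) = mex({0, 1, 2, 4, 5, 6}) = 3
G(19) = mex({0, 1, 3, 4, 5, 7}) = 2
G(20) = mex({0, 2, 3, 4, 5, 6, 7}) = 1
G(21) = mex({0, 1, 2, 3, 5, 6, 7}) = 4
G(22) = mex({0, 1, 2, 3, 4, 5, 7}) = 6
G(23) = mex({0, 1, 2, 3, 4, 5, 6}) = 7
G(24) = mex({0, 1, 2, 3, 5, 6, 7}) = 4
G(25) = mex({0, 2, 3, 4, 6, 7}) = 1
G(26) = mex({0, 1, 3, 4, 5, 6, 7}) = 2
G(27) = mex({0, 1, 2, 3, 4, 5, 6, 7}) = 8
G(28) = mex({0, 1, 2, 3, 4, 6, 7, 8}) = 5
G(29) = mex({0, 1, 2, 3, 5, 6, 7, 8, 9}) = 4
G(30) = mex({0, 1, 2, 3, 4, 5, 6, 9, 10}) = 7
Therefore G(30) = 7.

7


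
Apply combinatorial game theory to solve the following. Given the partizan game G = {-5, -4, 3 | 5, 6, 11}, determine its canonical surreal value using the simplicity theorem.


Left options: {-5, -4, 3}, max = 3
Right options: {5, 6, 11}, min = 5
All options are numbers and max(Left) < min(Right), so by the simplicity theorem the value is the simplest (earliest-born) number strictly between 3 and 5.
The only integer strictly between 3 and 5 is 4.
No non-integer in the interval can be simpler: if x is a non-integer in the interval, then floor(x) or ceil(x) also lies in the interval (the interval contains an integer), and both are proper prefixes of x's sign expansion, i.e. born earlier. So the game value is 4.
Game value = 4

4


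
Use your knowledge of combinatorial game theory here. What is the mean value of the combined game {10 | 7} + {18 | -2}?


G1 = {10 | 7}, G2 = {18 | -2}
Each is a switch {a | b} with numbers a > b; its mean value is (a + b)/2, and mean value is additive over game sums: m(G1 + G2) = m(G1) + m(G2).
Mean of G1 = (10 + (7))/2 = 17/2 = 17/2
Mean of G2 = (18 + (-2))/2 = 16/2 = 8
Mean of G1 + G2 = 17/2 + 8 = 33/2

33/2


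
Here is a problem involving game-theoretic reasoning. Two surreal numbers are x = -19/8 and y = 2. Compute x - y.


x = -19/8, y = 2
Converting to common denominator: 8
x = -19/8, y = 16/8
x - y = -19/8 - 2 = -35/8

-35/8


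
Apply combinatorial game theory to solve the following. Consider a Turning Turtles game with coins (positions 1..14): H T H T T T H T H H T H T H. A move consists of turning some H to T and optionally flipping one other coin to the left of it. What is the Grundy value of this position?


Coins: H T H T T T H T H H T H T H
Key fact: a single head at position k behaves exactly like a Nim heap of size k (turning it to T and optionally flipping a coin at j < k corresponds to moving the heap from k to j, or to 0), and heads combine as a disjunctive sum (two heads at the same place would cancel, matching j XOR j = 0). So the Nim-value is the XOR of the 1-indexed positions of the heads.
Face-up positions (1-indexed): [1, 3, 7, 9, 10, 12, 14]
XOR 0 with 1: 0 XOR 1 = 1
XOR 1 with 3: 1 XOR 3 = 2
XOR 2 with 7: 2 XOR 7 = 5
XOR 5 with 9: 5 XOR 9 = 12
XOR 12 with 10: 12 XOR 10 = 6
XOR 6 with 12: 6 XOR 12 = 10
XOR 10 with 14: 10 XOR 14 = 4
Nim-value = 4

4


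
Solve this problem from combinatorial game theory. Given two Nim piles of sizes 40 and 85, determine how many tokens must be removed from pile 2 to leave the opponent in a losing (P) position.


Piles: 40 and 85
Current XOR: 40 XOR 85 = 125 (non-zero, so this is an N-position).
To make the XOR zero, we need to find a move that balances the piles.
For pile 2 (size 85): target = 85 XOR 125 = 40
We reduce pile 2 from 85 to 40.
Tokens removed: 85 - 40 = 45
Verification: 40 XOR 40 = 0

45
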